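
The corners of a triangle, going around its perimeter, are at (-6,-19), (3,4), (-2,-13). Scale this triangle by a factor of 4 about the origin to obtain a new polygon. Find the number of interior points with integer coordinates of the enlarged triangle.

Using the shoelace formula, 2A = |((-6)·4 − 3·(-19)) + (3·(-13) − (-2)·4) + ((-2)·(-19) − (-6)·(-13))| = 38, so the area is 19.
Summing gcd(|Δx|,|Δy|) over the edges gives the boundary count: gcd(9,23) + gcd(5,17) + gcd(4,6) = 1+1+2 = 4.
Scaling by 4 multiplies the area by 4² = 16 (so the new area is 304) and multiplies the boundary lattice-point count by 4, giving 16.
By Pick's theorem, the interior count of the dilated polygon is 304 − 16/2 + 1 = 297.

297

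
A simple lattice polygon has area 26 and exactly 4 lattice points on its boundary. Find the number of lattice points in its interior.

Pick's theorem A = I + B/2 − 1 rearranges to I = A − B/2 + 1 = 26 − 4/2 + 1 = 25.

25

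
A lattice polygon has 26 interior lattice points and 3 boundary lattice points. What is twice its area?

53

By Pick's theorem, A = I + B/2 − 1 = 26 + 3/2 − 1 = 53/2.
Hence 2A = 53.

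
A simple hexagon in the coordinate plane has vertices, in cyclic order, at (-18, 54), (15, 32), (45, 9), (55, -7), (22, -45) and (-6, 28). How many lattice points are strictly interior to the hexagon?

2640

By the shoelace formula, twice the signed area is |((-18)·32 − 15·54) + (15·9 − 45·32) + (45·(-7) − 55·9) + (55·(-45) − 22·(-7)) + (22·28 − (-6)·(-45)) + ((-6)·54 − (-18)·28)| = 5296, so the area is 2648.
The number of boundary lattice points is Σ gcd(|Δx|,|Δy|) = gcd(33,22) + gcd(30,23) + gcd(10,16) + gcd(33,38) + gcd(28,73) + gcd(12,26) = 11+1+2+1+1+2 = 18.
By Pick's theorem A = I + B/2 − 1, so I = 2648 − 18/2 + 1 = 2640.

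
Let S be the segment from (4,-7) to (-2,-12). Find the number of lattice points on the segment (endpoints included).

2

The number of lattice points on a segment between lattice points is gcd(|Δx|,|Δy|) + 1 = gcd(6,5) + 1 = 1 + 1 = 2.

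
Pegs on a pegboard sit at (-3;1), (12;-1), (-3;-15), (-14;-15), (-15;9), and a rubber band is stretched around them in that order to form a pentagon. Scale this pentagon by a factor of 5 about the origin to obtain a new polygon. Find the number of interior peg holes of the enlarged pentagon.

8656

By the shoelace formula, twice the signed area is |((-3)·(-1) − 12·1) + (12·(-15) − (-3)·(-1)) + ((-3)·(-15) − (-14)·(-15)) + ((-14)·9 − (-15)·(-15)) + ((-15)·1 − (-3)·9)| = 696, so the area is 348.
Summing gcd(|Δx|,|Δy|) over the edges gives the boundary count: gcd(15,2) + gcd(15,14) + gcd(11,0) + gcd(1,24) + gcd(12,8) = 1+1+11+1+4 = 18.
Scaling by 5 multiplies the area by 5² = 25 (so the new area is 8700) and multiplies the boundary lattice-point count by 5, giving 90.
By Pick's theorem, the interior count of the dilated polygon is 8700 − 90/2 + 1 = 8656.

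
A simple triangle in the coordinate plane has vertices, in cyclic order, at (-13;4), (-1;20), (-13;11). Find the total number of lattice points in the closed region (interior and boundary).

The shoelace formula gives twice the area as |[(-13)·20 − (-1)·4] + [(-1)·11 − (-13)·20] + [(-13)·4 − (-13)·11]| = 84, so the area is 42.
Along each edge there are gcd(|Δx|,|Δy|)+1 lattice points, so counting each shared vertex once the boundary has gcd(12,16) + gcd(12,9) + gcd(0,7) = 4+3+7 = 14.
Pick's theorem gives I = A − B/2 + 1 = 42 − 14/2 + 1 = 36, so the closed region contains I + B = 36 + 14 = 50 lattice points.

50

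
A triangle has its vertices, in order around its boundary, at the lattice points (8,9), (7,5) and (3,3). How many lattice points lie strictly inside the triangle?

The shoelace formula gives twice the area as |(8·5 − 7·9) + (7·3 − 3·5) + (3·9 − 8·3)| = 14, so the area is 7.
Summing gcd(|Δx|,|Δy|) over the edges gives the boundary count: gcd(1,4) + gcd(4,2) + gcd(5,6) = 1+2+1 = 4.
By Pick's theorem A = I + B/2 − 1, so I = 7 − 4/2 + 1 = 6.

6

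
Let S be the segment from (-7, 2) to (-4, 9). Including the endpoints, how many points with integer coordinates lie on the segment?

2

The number of lattice points on a segment between lattice points is gcd(|Δx|,|Δy|) + 1 = gcd(3,7) + 1 = 1 + 1 = 2.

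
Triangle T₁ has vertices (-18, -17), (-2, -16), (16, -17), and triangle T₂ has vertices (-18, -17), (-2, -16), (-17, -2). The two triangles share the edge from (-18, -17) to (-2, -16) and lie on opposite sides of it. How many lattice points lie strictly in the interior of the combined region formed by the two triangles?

119

The union is the simple quadrilateral with vertices (-18, -17), (16, -17), (-2, -16), (-17, -2) in order.
Using the shoelace formula, 2A = |[(-18)·(-17) − 16·(-17)] + [16·(-16) − (-2)·(-17)] + [(-2)·(-2) − (-17)·(-16)] + [(-17)·(-17) − (-18)·(-2)]| = 273, so the area is 273/2.
Along each edge there are gcd(|Δx|,|Δy|)+1 lattice points, so counting each shared vertex once the boundary has gcd(34,0) + gcd(18,1) + gcd(15,14) + gcd(1,15) = 34+1+1+1 = 37.
By Pick's theorem I = A − B/2 + 1 = 273/2 − 37/2 + 1 = 119.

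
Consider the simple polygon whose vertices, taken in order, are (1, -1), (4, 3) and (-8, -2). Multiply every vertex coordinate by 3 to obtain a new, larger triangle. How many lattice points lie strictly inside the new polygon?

145

The shoelace formula gives twice the area as |[1·3 − 4·(-1)] + [4·(-2) − (-8)·3] + [(-8)·(-1) − 1·(-2)]| = 33, so the area is 33/2.
The number of boundary lattice points is Σ gcd(|Δx|,|Δy|) = gcd(3,4) + gcd(12,5) + gcd(9,1) = 1+1+1 = 3.
Scaling by 3 multiplies the area by 3² = 9 (so the new area is 297/2) and multiplies the boundary lattice-point count by 3, giving 9.
By Pick's theorem, the interior count of the dilated polygon is 297/2 − 9/2 + 1 = 145.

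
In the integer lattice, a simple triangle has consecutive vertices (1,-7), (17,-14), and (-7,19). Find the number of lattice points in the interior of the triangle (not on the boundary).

The shoelace formula gives twice the area as |(1·(-14) − 17·(-7)) + (17·19 − (-7)·(-14)) + ((-7)·(-7) − 1·19)| = 360, so the area is 180.
Summing gcd(|Δx|,|Δy|) over the edges gives the boundary count: gcd(16,7) + gcd(24,33) + gcd(8,26) = 1+3+2 = 6.
By Pick's theorem A = I + B/2 − 1, so I = 180 − 6/2 + 1 = 178.

178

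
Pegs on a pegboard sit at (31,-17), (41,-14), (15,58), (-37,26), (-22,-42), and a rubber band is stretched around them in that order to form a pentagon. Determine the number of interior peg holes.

4591

The shoelace formula gives twice the area as |[31·(-14) − 41·(-17)] + [41·58 − 15·(-14)] + [15·26 − (-37)·58] + [(-37)·(-42) − (-22)·26] + [(-22)·(-17) − 31·(-42)]| = 9189, so the area is 9189/2.
Along each edge there are gcd(|Δx|,|Δy|)+1 lattice points, so counting each shared vertex once the boundary has gcd(10,3) + gcd(26,72) + gcd(52,32) + gcd(15,68) + gcd(53,25) = 1+2+4+1+1 = 9.
Pick's theorem gives I = A − B/2 + 1 = 9189/2 − 9/2 + 1 = 4591.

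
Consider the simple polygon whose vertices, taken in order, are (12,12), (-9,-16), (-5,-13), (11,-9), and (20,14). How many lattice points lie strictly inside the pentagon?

Using the shoelace formula, 2A = |[12·(-16) − (-9)·12] + [(-9)·(-13) − (-5)·(-16)] + [(-5)·(-9) − 11·(-13)] + [11·14 − 20·(-9)] + [20·12 − 12·14]| = 547, so the area is 547/2.
Summing gcd(|Δx|,|Δy|) over the edges gives the boundary count: gcd(21,28) + gcd(4,3) + gcd(16,4) + gcd(9,23) + gcd(8,2) = 7+1+4+1+2 = 15.
Pick's theorem gives I = A − B/2 + 1 = 547/2 − 15/2 + 1 = 267.

267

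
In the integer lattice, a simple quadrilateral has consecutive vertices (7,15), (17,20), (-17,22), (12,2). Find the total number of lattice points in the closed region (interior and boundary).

239

Using the shoelace formula, 2A = |[7·20 − 17·15] + [17·22 − (-17)·20] + [(-17)·2 − 12·22] + [12·15 − 7·2]| = 467, so the area is 467/2.
Summing gcd(|Δx|,|Δy|) over the edges gives the boundary count: gcd(10,5) + gcd(34,2) + gcd(29,20) + gcd(5,13) = 5+2+1+1 = 9.
Pick's theorem gives I = A − B/2 + 1 = 467/2 − 9/2 + 1 = 230, so the closed region contains I + B = 230 + 9 = 239 lattice points.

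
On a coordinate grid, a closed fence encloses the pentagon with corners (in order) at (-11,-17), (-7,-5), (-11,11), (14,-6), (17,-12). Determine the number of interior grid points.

380

By the shoelace formula, twice the signed area is |[(-11)·(-5) − (-7)·(-17)] + [(-7)·11 − (-11)·(-5)] + [(-11)·(-6) − 14·11] + [14·(-12) − 17·(-6)] + [17·(-17) − (-11)·(-12)]| = 771, so the area is 771/2.
Summing gcd(|Δx|,|Δy|) over the edges gives the boundary count: gcd(4,12) + gcd(4,16) + gcd(25,17) + gcd(3,6) + gcd(28,5) = 4+4+1+3+1 = 13.
By Pick's theorem A = I + B/2 − 1, so I = 771/2 − 13/2 + 1 = 380.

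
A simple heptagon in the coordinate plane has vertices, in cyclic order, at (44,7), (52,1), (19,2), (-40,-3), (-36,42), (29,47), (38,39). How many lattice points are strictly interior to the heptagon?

The shoelace formula gives twice the area as |(44·1 − 52·7) + (52·2 − 19·1) + (19·(-3) − (-40)·2) + ((-40)·42 − (-36)·(-3)) + ((-36)·47 − 29·42) + (29·39 − 38·47) + (38·7 − 44·39)| = 7015, so the area is 7015/2.
Summing gcd(|Δx|,|Δy|) over the edges gives the boundary count: gcd(8,6) + gcd(33,1) + gcd(59,5) + gcd(4,45) + gcd(65,5) + gcd(9,8) + gcd(6,32) = 2+1+1+1+5+1+2 = 13.
By Pick's theorem A = I + B/2 − 1, so I = 7015/2 − 13/2 + 1 = 3502.

3502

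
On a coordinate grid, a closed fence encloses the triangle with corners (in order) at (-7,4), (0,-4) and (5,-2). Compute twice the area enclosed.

54

The shoelace formula gives twice the area as |[(-7)·(-4) − 0·4] + [0·(-2) − 5·(-4)] + [5·4 − (-7)·(-2)]| = 54, so the area is 27.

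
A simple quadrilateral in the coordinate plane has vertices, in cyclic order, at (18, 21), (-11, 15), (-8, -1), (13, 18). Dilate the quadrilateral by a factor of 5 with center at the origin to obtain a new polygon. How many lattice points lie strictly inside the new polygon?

5616

Using the shoelace formula, 2A = |(18·15 − (-11)·21) + ((-11)·(-1) − (-8)·15) + ((-8)·18 − 13·(-1)) + (13·21 − 18·18)| = 450, so the area is 225.
Summing gcd(|Δx|,|Δy|) over the edges gives the boundary count: gcd(29,6) + gcd(3,16) + gcd(21,19) + gcd(5,3) = 1+1+1+1 = 4.
Scaling by 5 multiplies the area by 5² = 25 (so the new area is 5625) and multiplies the boundary lattice-point count by 5, giving 20.
By Pick's theorem, the interior count of the dilated polygon is 5625 − 20/2 + 1 = 5616.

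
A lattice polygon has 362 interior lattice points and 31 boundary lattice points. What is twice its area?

Pick's theorem states A = I + B/2 − 1, so A = 362 + 31/2 − 1 = 753/2.
Hence 2A = 753.

753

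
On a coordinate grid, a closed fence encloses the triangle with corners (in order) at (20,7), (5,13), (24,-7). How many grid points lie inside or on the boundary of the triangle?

97

By the shoelace formula, twice the signed area is |(20·13 − 5·7) + (5·(-7) − 24·13) + (24·7 − 20·(-7))| = 186, so the area is 93.
Summing gcd(|Δx|,|Δy|) over the edges gives the boundary count: gcd(15,6) + gcd(19,20) + gcd(4,14) = 3+1+2 = 6.
Pick's theorem gives I = A − B/2 + 1 = 93 − 6/2 + 1 = 91, so the closed region contains I + B = 91 + 6 = 97 lattice points.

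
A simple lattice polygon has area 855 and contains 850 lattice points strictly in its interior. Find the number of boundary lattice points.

Pick's theorem gives A = I + B/2 − 1, so B = 2(A − I + 1) = 2(855 − 850 + 1) = 12.

12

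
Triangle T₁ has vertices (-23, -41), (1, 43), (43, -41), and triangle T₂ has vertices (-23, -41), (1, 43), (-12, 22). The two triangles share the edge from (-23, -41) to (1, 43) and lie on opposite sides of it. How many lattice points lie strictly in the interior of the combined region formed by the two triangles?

3012

The union is the simple quadrilateral with vertices (-23, -41), (43, -41), (1, 43), (-12, 22) in order.
Using the shoelace formula, 2A = |((-23)·(-41) − 43·(-41)) + (43·43 − 1·(-41)) + (1·22 − (-12)·43) + ((-12)·(-41) − (-23)·22)| = 6132, so the area is 3066.
Summing gcd(|Δx|,|Δy|) over the edges gives the boundary count: gcd(66,0) + gcd(42,84) + gcd(13,21) + gcd(11,63) = 66+42+1+1 = 110.
By Pick's theorem I = A − B/2 + 1 = 3066 − 110/2 + 1 = 3012.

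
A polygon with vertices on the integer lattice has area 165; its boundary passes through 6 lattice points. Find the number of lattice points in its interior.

From Pick's theorem, I = A − B/2 + 1 = 165 − 6/2 + 1 = 163.

163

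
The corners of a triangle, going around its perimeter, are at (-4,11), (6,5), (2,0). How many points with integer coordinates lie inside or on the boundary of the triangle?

By the shoelace formula, twice the signed area is |[(-4)·5 − 6·11] + [6·0 − 2·5] + [2·11 − (-4)·0]| = 74, so the area is 37.
Along each edge there are gcd(|Δx|,|Δy|)+1 lattice points, so counting each shared vertex once the boundary has gcd(10,6) + gcd(4,5) + gcd(6,11) = 2+1+1 = 4.
Pick's theorem gives I = A − B/2 + 1 = 37 − 4/2 + 1 = 36, so the closed region contains I + B = 36 + 4 = 40 lattice points.

40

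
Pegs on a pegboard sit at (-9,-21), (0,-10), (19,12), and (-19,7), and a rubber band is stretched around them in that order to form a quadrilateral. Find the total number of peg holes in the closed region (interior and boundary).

Using the shoelace formula, 2A = |((-9)·(-10) − 0·(-21)) + (0·12 − 19·(-10)) + (19·7 − (-19)·12) + ((-19)·(-21) − (-9)·7)| = 1103, so the area is 551.5.
The number of boundary lattice points is Σ gcd(|Δx|,|Δy|) = gcd(9,11) + gcd(19,22) + gcd(38,5) + gcd(10,28) = 1+1+1+2 = 5.
Pick's theorem gives I = A − B/2 + 1 = 551.5 − 5/2 + 1 = 550, so the closed region contains I + B = 550 + 5 = 555 lattice points.

555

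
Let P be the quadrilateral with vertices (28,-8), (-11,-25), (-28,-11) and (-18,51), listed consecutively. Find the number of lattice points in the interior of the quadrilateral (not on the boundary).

The shoelace formula gives twice the area as |[28·(-25) − (-11)·(-8)] + [(-11)·(-11) − (-28)·(-25)] + [(-28)·51 − (-18)·(-11)] + [(-18)·(-8) − 28·51]| = 4277, so the area is 2138.5.
Summing gcd(|Δx|,|Δy|) over the edges gives the boundary count: gcd(39,17) + gcd(17,14) + gcd(10,62) + gcd(46,59) = 1+1+2+1 = 5.
Pick's theorem gives I = A − B/2 + 1 = 2138.5 − 5/2 + 1 = 2137.

2137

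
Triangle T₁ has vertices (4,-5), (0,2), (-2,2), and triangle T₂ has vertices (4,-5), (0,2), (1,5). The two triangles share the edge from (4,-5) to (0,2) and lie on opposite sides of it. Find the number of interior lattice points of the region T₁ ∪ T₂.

The union is the simple quadrilateral with vertices (4,-5), (-2,2), (0,2), (1,5) in order.
Using the shoelace formula, 2A = |(4·2 − (-2)·(-5)) + ((-2)·2 − 0·2) + (0·5 − 1·2) + (1·(-5) − 4·5)| = 33, so the area is 16.5.
Along each edge there are gcd(|Δx|,|Δy|)+1 lattice points, so counting each shared vertex once the boundary has gcd(6,7) + gcd(2,0) + gcd(1,3) + gcd(3,10) = 1+2+1+1 = 5.
By Pick's theorem I = A − B/2 + 1 = 16.5 − 5/2 + 1 = 15.

15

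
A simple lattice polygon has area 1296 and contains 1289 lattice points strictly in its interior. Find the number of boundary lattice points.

Pick's theorem gives A = I + B/2 − 1, so B = 2(A − I + 1) = 2(1296 − 1289 + 1) = 16.

16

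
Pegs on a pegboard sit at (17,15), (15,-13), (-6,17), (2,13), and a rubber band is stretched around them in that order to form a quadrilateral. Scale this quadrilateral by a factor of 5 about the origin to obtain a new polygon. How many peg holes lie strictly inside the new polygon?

7126

By the shoelace formula, twice the signed area is |(17·(-13) − 15·15) + (15·17 − (-6)·(-13)) + ((-6)·13 − 2·17) + (2·15 − 17·13)| = 572, so the area is 286.
Summing gcd(|Δx|,|Δy|) over the edges gives the boundary count: gcd(2,28) + gcd(21,30) + gcd(8,4) + gcd(15,2) = 2+3+4+1 = 10.
Scaling by 5 multiplies the area by 5² = 25 (so the new area is 7150) and multiplies the boundary lattice-point count by 5, giving 50.
By Pick's theorem, the interior count of the dilated polygon is 7150 − 50/2 + 1 = 7126.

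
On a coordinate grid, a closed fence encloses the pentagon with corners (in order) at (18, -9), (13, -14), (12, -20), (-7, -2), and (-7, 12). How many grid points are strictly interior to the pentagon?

311

Using the shoelace formula, 2A = |[18·(-14) − 13·(-9)] + [13·(-20) − 12·(-14)] + [12·(-2) − (-7)·(-20)] + [(-7)·12 − (-7)·(-2)] + [(-7)·(-9) − 18·12]| = 642, so the area is 321.
Summing gcd(|Δx|,|Δy|) over the edges gives the boundary count: gcd(5,5) + gcd(1,6) + gcd(19,18) + gcd(0,14) + gcd(25,21) = 5+1+1+14+1 = 22.
Pick's theorem gives I = A − B/2 + 1 = 321 − 22/2 + 1 = 311.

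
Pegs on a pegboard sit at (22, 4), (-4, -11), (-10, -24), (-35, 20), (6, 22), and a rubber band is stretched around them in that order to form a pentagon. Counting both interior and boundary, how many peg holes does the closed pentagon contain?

The shoelace formula gives twice the area as |(22·(-11) − (-4)·4) + ((-4)·(-24) − (-10)·(-11)) + ((-10)·20 − (-35)·(-24)) + ((-35)·22 − 6·20) + (6·4 − 22·22)| = 2630, so the area is 1315.
The number of boundary lattice points is Σ gcd(|Δx|,|Δy|) = gcd(26,15) + gcd(6,13) + gcd(25,44) + gcd(41,2) + gcd(16,18) = 1+1+1+1+2 = 6.
Pick's theorem gives I = A − B/2 + 1 = 1315 − 6/2 + 1 = 1313, so the closed region contains I + B = 1313 + 6 = 1319 lattice points.

1319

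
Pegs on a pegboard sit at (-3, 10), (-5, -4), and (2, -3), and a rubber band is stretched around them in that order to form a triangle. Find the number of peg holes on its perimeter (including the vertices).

4

Along each edge there are gcd(|Δx|,|Δy|)+1 lattice points, so counting each shared vertex once the boundary has gcd(2,14) + gcd(7,1) + gcd(5,13) = 2+1+1 = 4.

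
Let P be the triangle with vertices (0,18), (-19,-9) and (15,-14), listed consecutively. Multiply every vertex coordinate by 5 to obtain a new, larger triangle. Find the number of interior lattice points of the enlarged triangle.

Using the shoelace formula, 2A = |[0·(-9) − (-19)·18] + [(-19)·(-14) − 15·(-9)] + [15·18 − 0·(-14)]| = 1013, so the area is 506.5.
Along each edge there are gcd(|Δx|,|Δy|)+1 lattice points, so counting each shared vertex once the boundary has gcd(19,27) + gcd(34,5) + gcd(15,32) = 1+1+1 = 3.
Scaling by 5 multiplies the area by 5² = 25 (so the new area is 25325/2) and multiplies the boundary lattice-point count by 5, giving 15.
By Pick's theorem, the interior count of the dilated polygon is 25325/2 − 15/2 + 1 = 12656.

12656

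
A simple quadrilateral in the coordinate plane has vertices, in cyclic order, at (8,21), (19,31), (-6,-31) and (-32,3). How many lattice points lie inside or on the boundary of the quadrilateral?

1134

By the shoelace formula, twice the signed area is |(8·31 − 19·21) + (19·(-31) − (-6)·31) + ((-6)·3 − (-32)·(-31)) + ((-32)·21 − 8·3)| = 2260, so the area is 1130.
The number of boundary lattice points is Σ gcd(|Δx|,|Δy|) = gcd(11,10) + gcd(25,62) + gcd(26,34) + gcd(40,18) = 1+1+2+2 = 6.
Pick's theorem gives I = A − B/2 + 1 = 1130 − 6/2 + 1 = 1128, so the closed region contains I + B = 1128 + 6 = 1134 lattice points.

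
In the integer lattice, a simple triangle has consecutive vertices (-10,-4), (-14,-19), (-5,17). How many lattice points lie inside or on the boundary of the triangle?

11

The shoelace formula gives twice the area as |((-10)·(-19) − (-14)·(-4)) + ((-14)·17 − (-5)·(-19)) + ((-5)·(-4) − (-10)·17)| = 9, so the area is 9/2.
Along each edge there are gcd(|Δx|,|Δy|)+1 lattice points, so counting each shared vertex once the boundary has gcd(4,15) + gcd(9,36) + gcd(5,21) = 1+9+1 = 11.
Pick's theorem gives I = A − B/2 + 1 = 9/2 − 11/2 + 1 = 0, so the closed region contains I + B = 0 + 11 = 11 lattice points.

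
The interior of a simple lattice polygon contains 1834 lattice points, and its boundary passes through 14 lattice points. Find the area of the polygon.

1840

By Pick's theorem, A = I + B/2 − 1 = 1834 + 14/2 − 1 = 1840.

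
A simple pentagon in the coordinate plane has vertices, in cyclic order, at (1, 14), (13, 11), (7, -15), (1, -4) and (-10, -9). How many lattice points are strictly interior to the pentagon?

The shoelace formula gives twice the area as |[1·11 − 13·14] + [13·(-15) − 7·11] + [7·(-4) − 1·(-15)] + [1·(-9) − (-10)·(-4)] + [(-10)·14 − 1·(-9)]| = 636, so the area is 318.
Summing gcd(|Δx|,|Δy|) over the edges gives the boundary count: gcd(12,3) + gcd(6,26) + gcd(6,11) + gcd(11,5) + gcd(11,23) = 3+2+1+1+1 = 8.
By Pick's theorem A = I + B/2 − 1, so I = 318 − 8/2 + 1 = 315.

315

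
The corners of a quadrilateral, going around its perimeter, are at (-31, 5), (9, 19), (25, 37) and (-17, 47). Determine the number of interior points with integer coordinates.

By the shoelace formula, twice the signed area is |((-31)·19 − 9·5) + (9·37 − 25·19) + (25·47 − (-17)·37) + ((-17)·5 − (-31)·47)| = 2400, so the area is 1200.
The number of boundary lattice points is Σ gcd(|Δx|,|Δy|) = gcd(40,14) + gcd(16,18) + gcd(42,10) + gcd(14,42) = 2+2+2+14 = 20.
Pick's theorem gives I = A − B/2 + 1 = 1200 − 20/2 + 1 = 1191.

1191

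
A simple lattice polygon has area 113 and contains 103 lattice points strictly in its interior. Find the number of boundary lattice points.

Pick's theorem gives A = I + B/2 − 1, so B = 2(A − I + 1) = 2(113 − 103 + 1) = 22.

22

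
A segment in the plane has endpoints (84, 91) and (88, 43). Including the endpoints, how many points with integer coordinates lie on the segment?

5

The number of lattice points on a segment between lattice points is gcd(|Δx|,|Δy|) + 1 = gcd(4,48) + 1 = 4 + 1 = 5.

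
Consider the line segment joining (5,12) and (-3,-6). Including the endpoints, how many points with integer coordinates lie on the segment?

The number of lattice points on a segment between lattice points is gcd(|Δx|,|Δy|) + 1 = gcd(8,18) + 1 = 2 + 1 = 3.

3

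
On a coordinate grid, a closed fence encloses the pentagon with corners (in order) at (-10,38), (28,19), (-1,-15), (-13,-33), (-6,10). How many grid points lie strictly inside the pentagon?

1122

Using the shoelace formula, 2A = |[(-10)·19 − 28·38] + [28·(-15) − (-1)·19] + [(-1)·(-33) − (-13)·(-15)] + [(-13)·10 − (-6)·(-33)] + [(-6)·38 − (-10)·10]| = 2273, so the area is 2273/2.
Summing gcd(|Δx|,|Δy|) over the edges gives the boundary count: gcd(38,19) + gcd(29,34) + gcd(12,18) + gcd(7,43) + gcd(4,28) = 19+1+6+1+4 = 31.
By Pick's theorem A = I + B/2 − 1, so I = 2273/2 − 31/2 + 1 = 1122.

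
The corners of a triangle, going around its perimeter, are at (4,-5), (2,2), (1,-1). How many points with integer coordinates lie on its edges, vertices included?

The number of boundary lattice points is Σ gcd(|Δx|,|Δy|) = gcd(2,7) + gcd(1,3) + gcd(3,4) = 1+1+1 = 3.

3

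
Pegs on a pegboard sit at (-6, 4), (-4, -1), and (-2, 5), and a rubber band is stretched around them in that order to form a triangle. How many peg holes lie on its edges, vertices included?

4

Along each edge there are gcd(|Δx|,|Δy|)+1 lattice points, so counting each shared vertex once the boundary has gcd(2,5) + gcd(2,6) + gcd(4,1) = 1+2+1 = 4.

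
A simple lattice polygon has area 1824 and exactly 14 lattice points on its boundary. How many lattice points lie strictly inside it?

1818

Pick's theorem A = I + B/2 − 1 rearranges to I = A − B/2 + 1 = 1824 − 14/2 + 1 = 1818.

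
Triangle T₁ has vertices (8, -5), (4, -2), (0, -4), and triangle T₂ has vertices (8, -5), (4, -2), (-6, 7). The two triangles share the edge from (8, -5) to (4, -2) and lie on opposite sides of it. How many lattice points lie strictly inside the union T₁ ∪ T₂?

The union is the simple quadrilateral with vertices (8, -5), (0, -4), (4, -2), (-6, 7) in order.
The shoelace formula gives twice the area as |(8·(-4) − 0·(-5)) + (0·(-2) − 4·(-4)) + (4·7 − (-6)·(-2)) + ((-6)·(-5) − 8·7)| = 26, so the area is 13.
Summing gcd(|Δx|,|Δy|) over the edges gives the boundary count: gcd(8,1) + gcd(4,2) + gcd(10,9) + gcd(14,12) = 1+2+1+2 = 6.
By Pick's theorem I = A − B/2 + 1 = 13 − 6/2 + 1 = 11.

11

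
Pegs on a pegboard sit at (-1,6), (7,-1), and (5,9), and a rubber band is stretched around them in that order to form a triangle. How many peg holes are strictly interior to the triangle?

31

The shoelace formula gives twice the area as |((-1)·(-1) − 7·6) + (7·9 − 5·(-1)) + (5·6 − (-1)·9)| = 66, so the area is 33.
The number of boundary lattice points is Σ gcd(|Δx|,|Δy|) = gcd(8,7) + gcd(2,10) + gcd(6,3) = 1+2+3 = 6.
Pick's theorem gives I = A − B/2 + 1 = 33 − 6/2 + 1 = 31.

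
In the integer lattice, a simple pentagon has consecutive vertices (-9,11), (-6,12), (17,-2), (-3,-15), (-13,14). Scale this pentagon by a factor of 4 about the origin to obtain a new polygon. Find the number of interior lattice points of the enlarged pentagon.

Using the shoelace formula, 2A = |((-9)·12 − (-6)·11) + ((-6)·(-2) − 17·12) + (17·(-15) − (-3)·(-2)) + ((-3)·14 − (-13)·(-15)) + ((-13)·11 − (-9)·14)| = 749, so the area is 749/2.
Along each edge there are gcd(|Δx|,|Δy|)+1 lattice points, so counting each shared vertex once the boundary has gcd(3,1) + gcd(23,14) + gcd(20,13) + gcd(10,29) + gcd(4,3) = 1+1+1+1+1 = 5.
Scaling by 4 multiplies the area by 4² = 16 (so the new area is 5992) and multiplies the boundary lattice-point count by 4, giving 20.
By Pick's theorem, the interior count of the dilated polygon is 5992 − 20/2 + 1 = 5983.

5983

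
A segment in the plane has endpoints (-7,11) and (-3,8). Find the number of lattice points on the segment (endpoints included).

2

The number of lattice points on a segment between lattice points is gcd(|Δx|,|Δy|) + 1 = gcd(4,3) + 1 = 1 + 1 = 2.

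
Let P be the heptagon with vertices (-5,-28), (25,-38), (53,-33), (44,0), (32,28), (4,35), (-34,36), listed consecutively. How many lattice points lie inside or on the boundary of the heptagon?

4133

The shoelace formula gives twice the area as |[(-5)·(-38) − 25·(-28)] + [25·(-33) − 53·(-38)] + [53·0 − 44·(-33)] + [44·28 − 32·0] + [32·35 − 4·28] + [4·36 − (-34)·35] + [(-34)·(-28) − (-5)·36]| = 8237, so the area is 8237/2.
Summing gcd(|Δx|,|Δy|) over the edges gives the boundary count: gcd(30,10) + gcd(28,5) + gcd(9,33) + gcd(12,28) + gcd(28,7) + gcd(38,1) + gcd(29,64) = 10+1+3+4+7+1+1 = 27.
Pick's theorem gives I = A − B/2 + 1 = 8237/2 − 27/2 + 1 = 4106, so the closed region contains I + B = 4106 + 27 = 4133 lattice points.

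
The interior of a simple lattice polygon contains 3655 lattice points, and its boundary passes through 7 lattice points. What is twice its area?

By Pick's theorem, A = I + B/2 − 1 = 3655 + 7/2 − 1 = 7315/2.
Hence 2A = 7315.

7315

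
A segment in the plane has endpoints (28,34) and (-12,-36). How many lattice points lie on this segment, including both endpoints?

The number of lattice points on a segment between lattice points is gcd(|Δx|,|Δy|) + 1 = gcd(40,70) + 1 = 10 + 1 = 11.

11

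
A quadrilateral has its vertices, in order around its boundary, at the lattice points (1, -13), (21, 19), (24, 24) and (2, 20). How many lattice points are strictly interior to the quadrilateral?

360

By the shoelace formula, twice the signed area is |[1·19 − 21·(-13)] + [21·24 − 24·19] + [24·20 − 2·24] + [2·(-13) − 1·20]| = 726, so the area is 363.
Along each edge there are gcd(|Δx|,|Δy|)+1 lattice points, so counting each shared vertex once the boundary has gcd(20,32) + gcd(3,5) + gcd(22,4) + gcd(1,33) = 4+1+2+1 = 8.
By Pick's theorem A = I + B/2 − 1, so I = 363 − 8/2 + 1 = 360.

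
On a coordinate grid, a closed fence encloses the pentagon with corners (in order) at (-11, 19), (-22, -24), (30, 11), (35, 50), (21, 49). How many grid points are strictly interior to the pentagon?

The shoelace formula gives twice the area as |((-11)·(-24) − (-22)·19) + ((-22)·11 − 30·(-24)) + (30·50 − 35·11) + (35·49 − 21·50) + (21·19 − (-11)·49)| = 3878, so the area is 1939.
Along each edge there are gcd(|Δx|,|Δy|)+1 lattice points, so counting each shared vertex once the boundary has gcd(11,43) + gcd(52,35) + gcd(5,39) + gcd(14,1) + gcd(32,30) = 1+1+1+1+2 = 6.
By Pick's theorem A = I + B/2 − 1, so I = 1939 − 6/2 + 1 = 1937.

1937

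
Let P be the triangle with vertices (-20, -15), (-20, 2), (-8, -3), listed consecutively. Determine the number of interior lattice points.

88

Using the shoelace formula, 2A = |((-20)·2 − (-20)·(-15)) + ((-20)·(-3) − (-8)·2) + ((-8)·(-15) − (-20)·(-3))| = 204, so the area is 102.
Along each edge there are gcd(|Δx|,|Δy|)+1 lattice points, so counting each shared vertex once the boundary has gcd(0,17) + gcd(12,5) + gcd(12,12) = 17+1+12 = 30.
By Pick's theorem A = I + B/2 − 1, so I = 102 − 30/2 + 1 = 88.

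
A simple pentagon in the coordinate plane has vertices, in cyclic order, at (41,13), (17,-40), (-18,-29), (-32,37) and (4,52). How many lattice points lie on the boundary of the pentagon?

The number of boundary lattice points is Σ gcd(|Δx|,|Δy|) = gcd(24,53) + gcd(35,11) + gcd(14,66) + gcd(36,15) + gcd(37,39) = 1+1+2+3+1 = 8.

8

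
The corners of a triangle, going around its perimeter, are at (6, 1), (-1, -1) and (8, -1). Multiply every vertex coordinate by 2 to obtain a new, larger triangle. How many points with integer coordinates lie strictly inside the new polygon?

By the shoelace formula, twice the signed area is |(6·(-1) − (-1)·1) + ((-1)·(-1) − 8·(-1)) + (8·1 − 6·(-1))| = 18, so the area is 9.
Summing gcd(|Δx|,|Δy|) over the edges gives the boundary count: gcd(7,2) + gcd(9,0) + gcd(2,2) = 1+9+2 = 12.
Scaling by 2 multiplies the area by 2² = 4 (so the new area is 36) and multiplies the boundary lattice-point count by 2, giving 24.
By Pick's theorem, the interior count of the dilated polygon is 36 − 24/2 + 1 = 25.

25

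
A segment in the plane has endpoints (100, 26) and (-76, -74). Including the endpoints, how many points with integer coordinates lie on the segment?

The number of lattice points on a segment between lattice points is gcd(|Δx|,|Δy|) + 1 = gcd(176,100) + 1 = 4 + 1 = 5.

5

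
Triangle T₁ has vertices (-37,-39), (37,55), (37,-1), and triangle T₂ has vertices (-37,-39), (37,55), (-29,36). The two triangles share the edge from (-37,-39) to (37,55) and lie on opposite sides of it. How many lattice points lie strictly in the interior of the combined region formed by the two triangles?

4442

The union is the simple quadrilateral with vertices (-37,-39), (37,-1), (37,55), (-29,36) in order.
By the shoelace formula, twice the signed area is |((-37)·(-1) − 37·(-39)) + (37·55 − 37·(-1)) + (37·36 − (-29)·55) + ((-29)·(-39) − (-37)·36)| = 8942, so the area is 4471.
Summing gcd(|Δx|,|Δy|) over the edges gives the boundary count: gcd(74,38) + gcd(0,56) + gcd(66,19) + gcd(8,75) = 2+56+1+1 = 60.
By Pick's theorem I = A − B/2 + 1 = 4471 − 60/2 + 1 = 4442.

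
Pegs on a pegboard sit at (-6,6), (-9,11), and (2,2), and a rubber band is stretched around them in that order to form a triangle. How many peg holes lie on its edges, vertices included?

The number of boundary lattice points is Σ gcd(|Δx|,|Δy|) = gcd(3,5) + gcd(11,9) + gcd(8,4) = 1+1+4 = 6.

6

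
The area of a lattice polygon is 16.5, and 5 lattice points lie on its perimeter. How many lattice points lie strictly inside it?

15

Pick's theorem A = I + B/2 − 1 rearranges to I = A − B/2 + 1 = 16.5 − 5/2 + 1 = 15.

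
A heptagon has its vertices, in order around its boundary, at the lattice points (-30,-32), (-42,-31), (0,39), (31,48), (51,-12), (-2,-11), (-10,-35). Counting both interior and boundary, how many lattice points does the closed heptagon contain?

3742

By the shoelace formula, twice the signed area is |((-30)·(-31) − (-42)·(-32)) + ((-42)·39 − 0·(-31)) + (0·48 − 31·39) + (31·(-12) − 51·48) + (51·(-11) − (-2)·(-12)) + ((-2)·(-35) − (-10)·(-11)) + ((-10)·(-32) − (-30)·(-35))| = 7436, so the area is 3718.
The number of boundary lattice points is Σ gcd(|Δx|,|Δy|) = gcd(12,1) + gcd(42,70) + gcd(31,9) + gcd(20,60) + gcd(53,1) + gcd(8,24) + gcd(20,3) = 1+14+1+20+1+8+1 = 46.
Pick's theorem gives I = A − B/2 + 1 = 3718 − 46/2 + 1 = 3696, so the closed region contains I + B = 3696 + 46 = 3742 lattice points.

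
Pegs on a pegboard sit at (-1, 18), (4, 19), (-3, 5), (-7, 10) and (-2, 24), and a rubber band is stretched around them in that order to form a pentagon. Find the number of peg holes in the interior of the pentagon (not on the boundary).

80

Using the shoelace formula, 2A = |[(-1)·19 − 4·18] + [4·5 − (-3)·19] + [(-3)·10 − (-7)·5] + [(-7)·24 − (-2)·10] + [(-2)·18 − (-1)·24]| = 169, so the area is 169/2.
Summing gcd(|Δx|,|Δy|) over the edges gives the boundary count: gcd(5,1) + gcd(7,14) + gcd(4,5) + gcd(5,14) + gcd(1,6) = 1+7+1+1+1 = 11.
By Pick's theorem A = I + B/2 − 1, so I = 169/2 − 11/2 + 1 = 80.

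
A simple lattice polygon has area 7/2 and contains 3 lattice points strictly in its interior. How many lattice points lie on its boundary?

Pick's theorem gives A = I + B/2 − 1, so B = 2(A − I + 1) = 2(7/2 − 3 + 1) = 3.

3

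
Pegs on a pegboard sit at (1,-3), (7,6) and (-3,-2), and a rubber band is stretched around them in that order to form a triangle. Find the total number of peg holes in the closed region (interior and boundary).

25

By the shoelace formula, twice the signed area is |(1·6 − 7·(-3)) + (7·(-2) − (-3)·6) + ((-3)·(-3) − 1·(-2))| = 42, so the area is 21.
Along each edge there are gcd(|Δx|,|Δy|)+1 lattice points, so counting each shared vertex once the boundary has gcd(6,9) + gcd(10,8) + gcd(4,1) = 3+2+1 = 6.
Pick's theorem gives I = A − B/2 + 1 = 21 − 6/2 + 1 = 19, so the closed region contains I + B = 19 + 6 = 25 lattice points.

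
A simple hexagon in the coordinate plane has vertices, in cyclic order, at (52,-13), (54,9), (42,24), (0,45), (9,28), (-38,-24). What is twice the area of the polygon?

6163

By the shoelace formula, twice the signed area is |[52·9 − 54·(-13)] + [54·24 − 42·9] + [42·45 − 0·24] + [0·28 − 9·45] + [9·(-24) − (-38)·28] + [(-38)·(-13) − 52·(-24)]| = 6163, so the area is 6163/2.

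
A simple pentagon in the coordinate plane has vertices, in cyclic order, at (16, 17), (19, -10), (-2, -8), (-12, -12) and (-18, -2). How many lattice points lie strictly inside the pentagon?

The shoelace formula gives twice the area as |(16·(-10) − 19·17) + (19·(-8) − (-2)·(-10)) + ((-2)·(-12) − (-12)·(-8)) + ((-12)·(-2) − (-18)·(-12)) + ((-18)·17 − 16·(-2))| = 1193, so the area is 1193/2.
Summing gcd(|Δx|,|Δy|) over the edges gives the boundary count: gcd(3,27) + gcd(21,2) + gcd(10,4) + gcd(6,10) + gcd(34,19) = 3+1+2+2+1 = 9.
Pick's theorem gives I = A − B/2 + 1 = 1193/2 − 9/2 + 1 = 593.

593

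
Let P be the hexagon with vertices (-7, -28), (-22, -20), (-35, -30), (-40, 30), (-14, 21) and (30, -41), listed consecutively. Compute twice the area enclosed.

The shoelace formula gives twice the area as |[(-7)·(-20) − (-22)·(-28)] + [(-22)·(-30) − (-35)·(-20)] + [(-35)·30 − (-40)·(-30)] + [(-40)·21 − (-14)·30] + [(-14)·(-41) − 30·21] + [30·(-28) − (-7)·(-41)]| = 4369, so the area is 2184.5.

4369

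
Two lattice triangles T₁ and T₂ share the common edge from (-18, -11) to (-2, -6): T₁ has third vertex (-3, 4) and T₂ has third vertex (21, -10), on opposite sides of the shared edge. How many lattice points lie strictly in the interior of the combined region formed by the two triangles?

164

The union is the simple quadrilateral with vertices (-18, -11), (-3, 4), (-2, -6), (21, -10) in order.
By the shoelace formula, twice the signed area is |[(-18)·4 − (-3)·(-11)] + [(-3)·(-6) − (-2)·4] + [(-2)·(-10) − 21·(-6)] + [21·(-11) − (-18)·(-10)]| = 344, so the area is 172.
Along each edge there are gcd(|Δx|,|Δy|)+1 lattice points, so counting each shared vertex once the boundary has gcd(15,15) + gcd(1,10) + gcd(23,4) + gcd(39,1) = 15+1+1+1 = 18.
By Pick's theorem I = A − B/2 + 1 = 172 − 18/2 + 1 = 164.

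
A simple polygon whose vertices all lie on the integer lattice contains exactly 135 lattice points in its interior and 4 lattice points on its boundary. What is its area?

Pick's theorem states A = I + B/2 − 1, so A = 135 + 4/2 − 1 = 136.

136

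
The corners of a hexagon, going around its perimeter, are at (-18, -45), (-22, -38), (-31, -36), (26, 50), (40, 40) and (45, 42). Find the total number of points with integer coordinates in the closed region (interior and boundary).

1833

The shoelace formula gives twice the area as |[(-18)·(-38) − (-22)·(-45)] + [(-22)·(-36) − (-31)·(-38)] + [(-31)·50 − 26·(-36)] + [26·40 − 40·50] + [40·42 − 45·40] + [45·(-45) − (-18)·42]| = 3655, so the area is 3655/2.
Along each edge there are gcd(|Δx|,|Δy|)+1 lattice points, so counting each shared vertex once the boundary has gcd(4,7) + gcd(9,2) + gcd(57,86) + gcd(14,10) + gcd(5,2) + gcd(63,87) = 1+1+1+2+1+3 = 9.
Pick's theorem gives I = A − B/2 + 1 = 3655/2 − 9/2 + 1 = 1824, so the closed region contains I + B = 1824 + 9 = 1833 lattice points.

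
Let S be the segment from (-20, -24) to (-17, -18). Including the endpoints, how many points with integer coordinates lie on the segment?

4

The number of lattice points on a segment between lattice points is gcd(|Δx|,|Δy|) + 1 = gcd(3,6) + 1 = 3 + 1 = 4.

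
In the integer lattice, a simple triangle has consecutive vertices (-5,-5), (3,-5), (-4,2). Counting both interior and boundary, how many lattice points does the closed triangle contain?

The shoelace formula gives twice the area as |[(-5)·(-5) − 3·(-5)] + [3·2 − (-4)·(-5)] + [(-4)·(-5) − (-5)·2]| = 56, so the area is 28.
Summing gcd(|Δx|,|Δy|) over the edges gives the boundary count: gcd(8,0) + gcd(7,7) + gcd(1,7) = 8+7+1 = 16.
Pick's theorem gives I = A − B/2 + 1 = 28 − 16/2 + 1 = 21, so the closed region contains I + B = 21 + 16 = 37 lattice points.

37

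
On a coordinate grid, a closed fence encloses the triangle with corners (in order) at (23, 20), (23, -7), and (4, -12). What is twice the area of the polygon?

513

Using the shoelace formula, 2A = |[23·(-7) − 23·20] + [23·(-12) − 4·(-7)] + [4·20 − 23·(-12)]| = 513, so the area is 256.5.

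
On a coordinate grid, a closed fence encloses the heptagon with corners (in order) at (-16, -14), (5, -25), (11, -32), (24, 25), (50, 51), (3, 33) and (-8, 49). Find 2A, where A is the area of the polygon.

The shoelace formula gives twice the area as |[(-16)·(-25) − 5·(-14)] + [5·(-32) − 11·(-25)] + [11·25 − 24·(-32)] + [24·51 − 50·25] + [50·33 − 3·51] + [3·49 − (-8)·33] + [(-8)·(-14) − (-16)·49]| = 4406, so the area is 2203.

4406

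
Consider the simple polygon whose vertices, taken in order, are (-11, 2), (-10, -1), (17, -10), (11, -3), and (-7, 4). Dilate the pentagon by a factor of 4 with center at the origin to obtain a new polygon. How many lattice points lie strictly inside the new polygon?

By the shoelace formula, twice the signed area is |[(-11)·(-1) − (-10)·2] + [(-10)·(-10) − 17·(-1)] + [17·(-3) − 11·(-10)] + [11·4 − (-7)·(-3)] + [(-7)·2 − (-11)·4]| = 260, so the area is 130.
Along each edge there are gcd(|Δx|,|Δy|)+1 lattice points, so counting each shared vertex once the boundary has gcd(1,3) + gcd(27,9) + gcd(6,7) + gcd(18,7) + gcd(4,2) = 1+9+1+1+2 = 14.
Scaling by 4 multiplies the area by 4² = 16 (so the new area is 2080) and multiplies the boundary lattice-point count by 4, giving 56.
By Pick's theorem, the interior count of the dilated polygon is 2080 − 56/2 + 1 = 2053.

2053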